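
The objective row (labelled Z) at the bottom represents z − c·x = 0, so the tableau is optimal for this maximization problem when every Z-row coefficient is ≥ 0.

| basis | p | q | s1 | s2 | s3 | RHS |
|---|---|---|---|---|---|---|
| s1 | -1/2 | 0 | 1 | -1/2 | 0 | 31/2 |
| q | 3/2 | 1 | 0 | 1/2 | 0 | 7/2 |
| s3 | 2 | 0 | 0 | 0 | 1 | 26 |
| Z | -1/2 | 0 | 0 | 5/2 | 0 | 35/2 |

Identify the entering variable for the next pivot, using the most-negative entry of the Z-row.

p

Negative Z-row entries: p: -1/2.
The most negative is -1/2 in column p, so p enters.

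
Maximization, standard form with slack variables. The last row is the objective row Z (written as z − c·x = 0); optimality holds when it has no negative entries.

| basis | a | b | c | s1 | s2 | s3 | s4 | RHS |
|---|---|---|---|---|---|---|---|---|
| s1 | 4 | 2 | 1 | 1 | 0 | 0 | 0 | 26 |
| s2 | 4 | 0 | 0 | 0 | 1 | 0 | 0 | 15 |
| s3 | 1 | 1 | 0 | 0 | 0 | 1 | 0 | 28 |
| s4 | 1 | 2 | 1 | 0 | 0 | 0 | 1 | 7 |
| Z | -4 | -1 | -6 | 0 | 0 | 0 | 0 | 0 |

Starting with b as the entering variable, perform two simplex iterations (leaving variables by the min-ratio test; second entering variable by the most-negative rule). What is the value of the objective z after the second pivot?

42

Ratio test on column b — row 1: 26/2 = 13; row 2: entry 0 ≤ 0; row 3: 28/1 = 28; row 4: 7/2 = 7/2. Minimum is 7/2 at row 4 (s4 leaves); pivot element 2.
Pivot on row 4; the Z-row RHS becomes 0 − (-1)·(7/2) = 7/2.
Next entering variable (most negative Z-row entry -11/2): c.
Ratio test on column c — row 1: entry 0 ≤ 0; row 2: entry 0 ≤ 0; row 3: entry -1/2 ≤ 0; row 4: (7/2)/(1/2) = 7. Minimum is 7 at row 4 (b leaves); pivot element 1/2.
After the second pivot the Z-row RHS is 7/2 − (-11/2)·7 = 42.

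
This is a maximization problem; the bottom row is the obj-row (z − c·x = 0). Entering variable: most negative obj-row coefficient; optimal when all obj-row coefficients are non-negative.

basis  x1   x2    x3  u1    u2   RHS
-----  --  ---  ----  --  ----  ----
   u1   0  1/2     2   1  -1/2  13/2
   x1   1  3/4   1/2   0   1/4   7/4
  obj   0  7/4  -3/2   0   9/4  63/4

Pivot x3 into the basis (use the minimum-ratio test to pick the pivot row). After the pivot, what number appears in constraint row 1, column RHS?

Ratio test on column x3 — row 1: (13/2)/2 = 13/4; row 2: (7/4)/(1/2) = 7/2. Minimum is 13/4 at row 1 (u1 leaves); pivot element 2.
Divide row 1 by 2; eliminate column x3 from the other rows.
In the new row 1, the RHS entry is the old entry divided by the pivot: (13/2)/2 = 13/4.

13/4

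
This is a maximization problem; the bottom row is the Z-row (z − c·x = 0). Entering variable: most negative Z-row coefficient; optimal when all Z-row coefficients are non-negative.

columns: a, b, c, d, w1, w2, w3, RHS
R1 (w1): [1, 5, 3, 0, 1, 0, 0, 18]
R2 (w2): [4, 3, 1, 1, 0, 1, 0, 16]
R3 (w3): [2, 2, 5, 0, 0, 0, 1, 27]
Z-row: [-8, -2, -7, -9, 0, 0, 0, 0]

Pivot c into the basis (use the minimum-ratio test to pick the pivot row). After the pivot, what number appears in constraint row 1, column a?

-1/5

Ratio test on column c — row 1: 18/3 = 6; row 2: 16/1 = 16; row 3: 27/5 = 27/5. Minimum is 27/5 at row 3 (w3 leaves); pivot element 5.
Divide row 3 by 5; eliminate column c from the other rows.
Row 1 update in column a: 1 − 3·(2/5) = -1/5.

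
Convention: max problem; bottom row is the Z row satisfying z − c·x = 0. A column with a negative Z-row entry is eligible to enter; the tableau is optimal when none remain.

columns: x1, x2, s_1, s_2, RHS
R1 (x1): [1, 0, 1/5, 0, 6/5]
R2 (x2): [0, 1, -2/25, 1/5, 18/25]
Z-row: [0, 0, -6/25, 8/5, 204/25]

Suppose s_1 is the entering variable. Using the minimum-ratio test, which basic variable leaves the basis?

Column s_1 entries and ratios — x1: (6/5)/(1/5) = 6; x2: -2/25 ≤ 0, skip.
Smallest ratio is 6 in the row of x1, so x1 leaves.

x1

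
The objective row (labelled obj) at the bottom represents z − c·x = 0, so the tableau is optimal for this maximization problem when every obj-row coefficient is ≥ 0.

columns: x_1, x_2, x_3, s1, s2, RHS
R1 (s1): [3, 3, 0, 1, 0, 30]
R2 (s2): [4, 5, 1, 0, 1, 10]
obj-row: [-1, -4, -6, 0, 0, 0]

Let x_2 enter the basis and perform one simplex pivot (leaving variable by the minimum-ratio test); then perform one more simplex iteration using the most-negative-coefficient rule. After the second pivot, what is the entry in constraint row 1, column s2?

0

Ratio test on column x_2 — row 1: 30/3 = 10; row 2: 10/5 = 2. Minimum is 2 at row 2 (s2 leaves); pivot element 5.
Divide row 2 by 5; eliminate column x_2 from the other rows.
Second iteration: most negative obj-row entry is -26/5 in column x_3, so x_3 enters.
Ratio test on column x_3 — row 1: entry -3/5 ≤ 0; row 2: 2/(1/5) = 10. Minimum is 10 at row 2 (x_2 leaves); pivot element 1/5.
Divide row 2 by 1/5; eliminate column x_3 from the other rows.
After both pivots, the entry at constraint row 1, column s2 is 0.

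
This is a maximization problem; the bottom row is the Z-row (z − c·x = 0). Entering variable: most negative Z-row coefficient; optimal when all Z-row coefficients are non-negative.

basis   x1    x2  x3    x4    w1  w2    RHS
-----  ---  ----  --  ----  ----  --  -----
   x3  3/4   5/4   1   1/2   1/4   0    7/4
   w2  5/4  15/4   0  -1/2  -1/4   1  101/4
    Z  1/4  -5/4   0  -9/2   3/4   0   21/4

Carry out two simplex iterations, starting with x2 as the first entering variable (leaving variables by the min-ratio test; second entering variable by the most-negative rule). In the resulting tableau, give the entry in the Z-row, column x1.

7

Ratio test on column x2 — row 1: (7/4)/(5/4) = 7/5; row 2: (101/4)/(15/4) = 101/15. Minimum is 7/5 at row 1 (x3 leaves); pivot element 5/4.
Divide row 1 by 5/4; eliminate column x2 from the other rows.
Second iteration: most negative Z-row entry is -4 in column x4, so x4 enters.
Ratio test on column x4 — row 1: (7/5)/(2/5) = 7/2; row 2: entry -2 ≤ 0. Minimum is 7/2 at row 1 (x2 leaves); pivot element 2/5.
Divide row 1 by 2/5; eliminate column x4 from the other rows.
After both pivots, the entry at the Z-row, column x1 is 7.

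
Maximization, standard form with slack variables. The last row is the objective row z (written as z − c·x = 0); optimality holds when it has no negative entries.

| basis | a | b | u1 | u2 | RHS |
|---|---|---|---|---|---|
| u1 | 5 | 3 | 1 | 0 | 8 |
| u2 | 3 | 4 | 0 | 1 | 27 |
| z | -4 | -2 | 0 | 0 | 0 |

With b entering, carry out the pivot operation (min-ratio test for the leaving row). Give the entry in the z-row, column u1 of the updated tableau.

Ratio test on column b — row 1: 8/3 = 8/3; row 2: 27/4 = 27/4. Minimum is 8/3 at row 1 (u1 leaves); pivot element 3.
Divide row 1 by 3; eliminate column b from the other rows.
z-row update in column u1: 0 − (-2)·(1/3) = 2/3.

2/3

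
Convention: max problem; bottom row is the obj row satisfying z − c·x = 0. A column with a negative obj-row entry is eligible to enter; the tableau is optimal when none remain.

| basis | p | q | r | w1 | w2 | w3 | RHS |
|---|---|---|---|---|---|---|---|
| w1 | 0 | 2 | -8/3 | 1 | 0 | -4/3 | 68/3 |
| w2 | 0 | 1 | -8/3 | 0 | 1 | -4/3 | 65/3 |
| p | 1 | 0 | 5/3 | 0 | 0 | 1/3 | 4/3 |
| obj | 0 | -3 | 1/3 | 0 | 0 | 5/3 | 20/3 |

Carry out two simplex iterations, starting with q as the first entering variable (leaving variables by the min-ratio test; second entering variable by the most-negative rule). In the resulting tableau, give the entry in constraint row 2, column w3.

-2/5

Ratio test on column q — row 1: (68/3)/2 = 34/3; row 2: (65/3)/1 = 65/3; row 3: entry 0 ≤ 0. Minimum is 34/3 at row 1 (w1 leaves); pivot element 2.
Divide row 1 by 2; eliminate column q from the other rows.
Second iteration: most negative obj-row entry is -11/3 in column r, so r enters.
Ratio test on column r — row 1: entry -4/3 ≤ 0; row 2: entry -4/3 ≤ 0; row 3: (4/3)/(5/3) = 4/5. Minimum is 4/5 at row 3 (p leaves); pivot element 5/3.
Divide row 3 by 5/3; eliminate column r from the other rows.
After both pivots, the entry at constraint row 2, column w3 is -2/5.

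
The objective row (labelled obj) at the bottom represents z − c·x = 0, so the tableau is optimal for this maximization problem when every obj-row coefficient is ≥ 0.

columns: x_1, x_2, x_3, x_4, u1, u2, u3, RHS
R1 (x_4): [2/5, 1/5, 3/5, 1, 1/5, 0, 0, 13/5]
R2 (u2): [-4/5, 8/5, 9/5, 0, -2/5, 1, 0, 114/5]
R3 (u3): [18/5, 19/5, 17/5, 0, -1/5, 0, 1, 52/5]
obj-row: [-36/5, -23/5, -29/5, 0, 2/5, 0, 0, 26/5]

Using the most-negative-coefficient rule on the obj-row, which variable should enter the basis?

Negative obj-row entries: x_1: -36/5, x_2: -23/5, x_3: -29/5.
The most negative is -36/5 in column x_1, so x_1 enters.

x_1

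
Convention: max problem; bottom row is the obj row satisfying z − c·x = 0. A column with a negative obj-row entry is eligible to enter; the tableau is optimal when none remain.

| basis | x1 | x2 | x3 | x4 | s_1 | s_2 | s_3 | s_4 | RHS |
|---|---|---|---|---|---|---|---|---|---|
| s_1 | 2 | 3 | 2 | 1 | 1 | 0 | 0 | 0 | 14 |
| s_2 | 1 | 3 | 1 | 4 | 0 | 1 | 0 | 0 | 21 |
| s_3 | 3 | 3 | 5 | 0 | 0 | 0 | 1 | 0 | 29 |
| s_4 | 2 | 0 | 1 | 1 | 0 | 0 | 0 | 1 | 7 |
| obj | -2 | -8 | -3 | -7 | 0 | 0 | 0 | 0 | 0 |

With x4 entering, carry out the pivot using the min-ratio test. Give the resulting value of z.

147/4

Ratio test on column x4 — row 1: 14/1 = 14; row 2: 21/4 = 21/4; row 3: entry 0 ≤ 0; row 4: 7/1 = 7. Minimum is 21/4 at row 2 (s_2 leaves); pivot element 4.
Pivot on row 2; the obj-row RHS becomes 0 − (-7)·(21/4) = 147/4.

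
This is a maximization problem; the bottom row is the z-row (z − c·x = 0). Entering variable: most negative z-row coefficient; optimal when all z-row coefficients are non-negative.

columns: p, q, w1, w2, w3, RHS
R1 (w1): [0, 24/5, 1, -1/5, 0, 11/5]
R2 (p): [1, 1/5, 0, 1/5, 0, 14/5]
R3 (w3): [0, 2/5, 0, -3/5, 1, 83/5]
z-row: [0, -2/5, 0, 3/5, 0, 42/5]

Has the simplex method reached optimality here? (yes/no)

no

The z-row has a negative entry -2/5 in column q, so it is not optimal.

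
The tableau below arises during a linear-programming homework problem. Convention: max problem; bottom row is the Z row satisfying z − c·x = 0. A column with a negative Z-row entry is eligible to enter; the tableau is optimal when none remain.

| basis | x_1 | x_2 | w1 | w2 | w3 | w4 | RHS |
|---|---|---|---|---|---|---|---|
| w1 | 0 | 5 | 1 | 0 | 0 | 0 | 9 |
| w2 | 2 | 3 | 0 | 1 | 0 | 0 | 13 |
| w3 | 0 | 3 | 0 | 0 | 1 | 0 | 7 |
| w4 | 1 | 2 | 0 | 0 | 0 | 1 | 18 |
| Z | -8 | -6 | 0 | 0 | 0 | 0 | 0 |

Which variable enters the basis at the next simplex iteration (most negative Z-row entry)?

x_1

Negative Z-row entries: x_1: -8, x_2: -6.
The most negative is -8 in column x_1, so x_1 enters.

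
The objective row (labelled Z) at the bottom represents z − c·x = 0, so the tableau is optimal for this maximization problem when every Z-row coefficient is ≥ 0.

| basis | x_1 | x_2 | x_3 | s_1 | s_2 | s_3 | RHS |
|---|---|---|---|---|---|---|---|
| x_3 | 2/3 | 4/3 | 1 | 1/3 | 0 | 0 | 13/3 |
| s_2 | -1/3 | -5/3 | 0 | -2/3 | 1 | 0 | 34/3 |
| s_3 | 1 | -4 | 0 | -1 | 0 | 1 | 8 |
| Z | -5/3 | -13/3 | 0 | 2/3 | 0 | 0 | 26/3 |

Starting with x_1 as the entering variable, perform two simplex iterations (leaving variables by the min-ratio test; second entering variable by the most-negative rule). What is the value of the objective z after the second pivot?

Ratio test on column x_1 — row 1: (13/3)/(2/3) = 13/2; row 2: entry -1/3 ≤ 0; row 3: 8/1 = 8. Minimum is 13/2 at row 1 (x_3 leaves); pivot element 2/3.
Pivot on row 1; the Z-row RHS becomes 26/3 − (-5/3)·(13/2) = 39/2.
Next entering variable (most negative Z-row entry -1): x_2.
Ratio test on column x_2 — row 1: (13/2)/2 = 13/4; row 2: entry -1 ≤ 0; row 3: entry -6 ≤ 0. Minimum is 13/4 at row 1 (x_1 leaves); pivot element 2.
After the second pivot the Z-row RHS is 39/2 − (-1)·(13/4) = 91/4.

91/4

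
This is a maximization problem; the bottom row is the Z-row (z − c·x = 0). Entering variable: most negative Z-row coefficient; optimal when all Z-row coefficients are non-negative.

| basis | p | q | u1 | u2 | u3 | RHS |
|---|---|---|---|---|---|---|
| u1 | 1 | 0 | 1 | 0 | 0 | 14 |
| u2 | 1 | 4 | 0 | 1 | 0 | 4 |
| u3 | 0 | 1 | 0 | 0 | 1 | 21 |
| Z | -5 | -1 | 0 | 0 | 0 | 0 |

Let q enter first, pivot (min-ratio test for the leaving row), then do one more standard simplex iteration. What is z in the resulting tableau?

Ratio test on column q — row 1: entry 0 ≤ 0; row 2: 4/4 = 1; row 3: 21/1 = 21. Minimum is 1 at row 2 (u2 leaves); pivot element 4.
Pivot on row 2; the Z-row RHS becomes 0 − (-1)·1 = 1.
Next entering variable (most negative Z-row entry -19/4): p.
Ratio test on column p — row 1: 14/1 = 14; row 2: 1/(1/4) = 4; row 3: entry -1/4 ≤ 0. Minimum is 4 at row 2 (q leaves); pivot element 1/4.
After the second pivot the Z-row RHS is 1 − (-19/4)·4 = 20.

20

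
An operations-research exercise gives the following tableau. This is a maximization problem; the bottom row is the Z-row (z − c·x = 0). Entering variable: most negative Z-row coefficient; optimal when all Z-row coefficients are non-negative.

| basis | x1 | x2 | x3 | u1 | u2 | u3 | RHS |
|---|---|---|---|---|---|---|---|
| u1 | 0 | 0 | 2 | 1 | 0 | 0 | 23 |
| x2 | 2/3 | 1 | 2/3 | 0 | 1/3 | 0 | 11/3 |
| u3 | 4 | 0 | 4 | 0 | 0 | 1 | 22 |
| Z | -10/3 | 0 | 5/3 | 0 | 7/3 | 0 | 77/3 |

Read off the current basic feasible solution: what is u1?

23

u1 is basic (row 1); its value is the RHS of that row, 23.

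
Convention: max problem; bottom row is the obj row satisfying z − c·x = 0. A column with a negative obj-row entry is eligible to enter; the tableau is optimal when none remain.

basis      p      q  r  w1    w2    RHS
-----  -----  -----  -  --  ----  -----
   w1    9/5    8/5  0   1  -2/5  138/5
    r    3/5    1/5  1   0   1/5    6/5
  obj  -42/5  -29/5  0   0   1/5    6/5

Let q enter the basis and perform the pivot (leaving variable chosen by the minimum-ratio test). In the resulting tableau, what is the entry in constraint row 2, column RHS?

6

Ratio test on column q — row 1: (138/5)/(8/5) = 69/4; row 2: (6/5)/(1/5) = 6. Minimum is 6 at row 2 (r leaves); pivot element 1/5.
Divide row 2 by 1/5; eliminate column q from the other rows.
In the new row 2, the RHS entry is the old entry divided by the pivot: (6/5)/(1/5) = 6.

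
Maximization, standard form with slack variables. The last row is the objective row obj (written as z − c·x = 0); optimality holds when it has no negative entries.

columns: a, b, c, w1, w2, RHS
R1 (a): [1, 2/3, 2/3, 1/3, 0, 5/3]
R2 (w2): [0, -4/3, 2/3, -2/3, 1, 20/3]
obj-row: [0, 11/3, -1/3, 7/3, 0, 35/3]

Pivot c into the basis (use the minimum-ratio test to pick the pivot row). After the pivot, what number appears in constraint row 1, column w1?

Ratio test on column c — row 1: (5/3)/(2/3) = 5/2; row 2: (20/3)/(2/3) = 10. Minimum is 5/2 at row 1 (a leaves); pivot element 2/3.
Divide row 1 by 2/3; eliminate column c from the other rows.
In the new row 1, the w1 entry is the old entry divided by the pivot: (1/3)/(2/3) = 1/2.

1/2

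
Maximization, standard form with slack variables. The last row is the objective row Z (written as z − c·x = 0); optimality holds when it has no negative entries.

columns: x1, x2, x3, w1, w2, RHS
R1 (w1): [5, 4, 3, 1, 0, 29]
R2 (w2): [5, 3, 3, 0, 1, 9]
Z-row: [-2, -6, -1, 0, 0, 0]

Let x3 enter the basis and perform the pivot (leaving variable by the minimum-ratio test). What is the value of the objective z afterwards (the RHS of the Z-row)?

Ratio test on column x3 — row 1: 29/3 = 29/3; row 2: 9/3 = 3. Minimum is 3 at row 2 (w2 leaves); pivot element 3.
Pivot on row 2; the Z-row RHS becomes 0 − (-1)·3 = 3.

3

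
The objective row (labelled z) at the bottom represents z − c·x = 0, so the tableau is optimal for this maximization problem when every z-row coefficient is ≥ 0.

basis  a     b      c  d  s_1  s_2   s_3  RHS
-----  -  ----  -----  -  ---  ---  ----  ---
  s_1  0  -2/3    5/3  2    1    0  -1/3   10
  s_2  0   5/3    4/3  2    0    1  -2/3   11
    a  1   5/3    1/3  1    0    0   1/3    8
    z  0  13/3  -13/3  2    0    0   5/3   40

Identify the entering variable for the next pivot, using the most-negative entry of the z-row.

c

Negative z-row entries: c: -13/3.
The most negative is -13/3 in column c, so c enters.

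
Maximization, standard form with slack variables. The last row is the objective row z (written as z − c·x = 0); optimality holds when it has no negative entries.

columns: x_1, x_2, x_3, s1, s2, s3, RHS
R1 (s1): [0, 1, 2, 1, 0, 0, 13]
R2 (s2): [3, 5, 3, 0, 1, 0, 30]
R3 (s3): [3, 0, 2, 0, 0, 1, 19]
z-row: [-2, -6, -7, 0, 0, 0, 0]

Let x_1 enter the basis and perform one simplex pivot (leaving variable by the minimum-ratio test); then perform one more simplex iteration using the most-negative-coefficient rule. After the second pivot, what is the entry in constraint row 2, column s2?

1/5

Ratio test on column x_1 — row 1: entry 0 ≤ 0; row 2: 30/3 = 10; row 3: 19/3 = 19/3. Minimum is 19/3 at row 3 (s3 leaves); pivot element 3.
Divide row 3 by 3; eliminate column x_1 from the other rows.
Second iteration: most negative z-row entry is -6 in column x_2, so x_2 enters.
Ratio test on column x_2 — row 1: 13/1 = 13; row 2: 11/5 = 11/5; row 3: entry 0 ≤ 0. Minimum is 11/5 at row 2 (s2 leaves); pivot element 5.
Divide row 2 by 5; eliminate column x_2 from the other rows.
After both pivots, the entry at constraint row 2, column s2 is 1/5.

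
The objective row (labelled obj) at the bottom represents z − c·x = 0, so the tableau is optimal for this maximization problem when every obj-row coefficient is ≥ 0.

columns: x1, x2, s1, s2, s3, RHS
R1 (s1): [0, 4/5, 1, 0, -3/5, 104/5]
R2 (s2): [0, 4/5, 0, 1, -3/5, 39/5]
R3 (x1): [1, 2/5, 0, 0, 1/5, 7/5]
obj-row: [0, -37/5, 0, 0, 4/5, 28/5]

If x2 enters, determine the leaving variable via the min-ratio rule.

Column x2 entries and ratios — s1: (104/5)/(4/5) = 26; s2: (39/5)/(4/5) = 39/4; x1: (7/5)/(2/5) = 7/2.
Smallest ratio is 7/2 in the row of x1, so x1 leaves.

x1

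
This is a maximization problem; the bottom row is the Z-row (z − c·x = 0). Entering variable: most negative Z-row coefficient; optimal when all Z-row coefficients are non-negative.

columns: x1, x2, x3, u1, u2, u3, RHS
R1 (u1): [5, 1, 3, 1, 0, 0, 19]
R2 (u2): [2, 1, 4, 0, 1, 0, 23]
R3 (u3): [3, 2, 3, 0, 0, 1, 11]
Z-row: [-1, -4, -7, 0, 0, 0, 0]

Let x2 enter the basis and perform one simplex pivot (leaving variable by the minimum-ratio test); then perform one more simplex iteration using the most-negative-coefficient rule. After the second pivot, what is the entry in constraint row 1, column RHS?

Ratio test on column x2 — row 1: 19/1 = 19; row 2: 23/1 = 23; row 3: 11/2 = 11/2. Minimum is 11/2 at row 3 (u3 leaves); pivot element 2.
Divide row 3 by 2; eliminate column x2 from the other rows.
Second iteration: most negative Z-row entry is -1 in column x3, so x3 enters.
Ratio test on column x3 — row 1: (27/2)/(3/2) = 9; row 2: (35/2)/(5/2) = 7; row 3: (11/2)/(3/2) = 11/3. Minimum is 11/3 at row 3 (x2 leaves); pivot element 3/2.
Divide row 3 by 3/2; eliminate column x3 from the other rows.
After both pivots, the entry at constraint row 1, column RHS is 8.

8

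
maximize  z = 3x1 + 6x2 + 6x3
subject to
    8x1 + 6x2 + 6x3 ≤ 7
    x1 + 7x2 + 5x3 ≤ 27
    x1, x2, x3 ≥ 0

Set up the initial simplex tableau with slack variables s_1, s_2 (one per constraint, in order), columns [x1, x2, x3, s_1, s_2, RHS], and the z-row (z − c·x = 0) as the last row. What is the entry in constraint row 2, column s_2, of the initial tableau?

Slack s_2 belongs to constraint 2; its column is the unit vector e_2, so the entry in row 2 is 1.

1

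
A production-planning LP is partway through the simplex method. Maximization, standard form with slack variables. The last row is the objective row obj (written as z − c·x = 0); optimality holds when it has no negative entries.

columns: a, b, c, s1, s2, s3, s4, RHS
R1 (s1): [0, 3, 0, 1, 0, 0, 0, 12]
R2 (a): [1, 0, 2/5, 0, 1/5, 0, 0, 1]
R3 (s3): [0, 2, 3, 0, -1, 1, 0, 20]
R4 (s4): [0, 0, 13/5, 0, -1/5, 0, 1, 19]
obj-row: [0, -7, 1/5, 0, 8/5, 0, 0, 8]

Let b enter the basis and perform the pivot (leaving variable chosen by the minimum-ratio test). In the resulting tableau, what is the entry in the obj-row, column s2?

Ratio test on column b — row 1: 12/3 = 4; row 2: entry 0 ≤ 0; row 3: 20/2 = 10; row 4: entry 0 ≤ 0. Minimum is 4 at row 1 (s1 leaves); pivot element 3.
Divide row 1 by 3; eliminate column b from the other rows.
obj-row update in column s2: 8/5 − (-7)·0 = 8/5.

8/5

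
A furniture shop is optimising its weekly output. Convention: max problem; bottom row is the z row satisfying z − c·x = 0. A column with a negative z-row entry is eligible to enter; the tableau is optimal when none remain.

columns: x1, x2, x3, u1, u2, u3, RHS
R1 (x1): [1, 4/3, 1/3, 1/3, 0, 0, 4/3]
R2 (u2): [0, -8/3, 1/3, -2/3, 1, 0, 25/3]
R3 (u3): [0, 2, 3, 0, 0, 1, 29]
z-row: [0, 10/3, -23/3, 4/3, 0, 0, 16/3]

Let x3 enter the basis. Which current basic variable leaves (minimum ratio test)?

Column x3 entries and ratios — x1: (4/3)/(1/3) = 4; u2: (25/3)/(1/3) = 25; u3: 29/3 = 29/3.
Smallest ratio is 4 in the row of x1, so x1 leaves.

x1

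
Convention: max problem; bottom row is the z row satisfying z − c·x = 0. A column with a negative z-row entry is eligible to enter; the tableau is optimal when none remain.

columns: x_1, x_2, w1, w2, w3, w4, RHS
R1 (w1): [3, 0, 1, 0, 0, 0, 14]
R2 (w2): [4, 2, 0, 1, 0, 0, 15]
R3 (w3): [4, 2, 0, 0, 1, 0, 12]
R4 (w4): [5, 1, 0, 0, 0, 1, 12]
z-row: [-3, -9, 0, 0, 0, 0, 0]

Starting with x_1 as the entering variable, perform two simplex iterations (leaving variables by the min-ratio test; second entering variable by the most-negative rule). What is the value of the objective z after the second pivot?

24

Ratio test on column x_1 — row 1: 14/3 = 14/3; row 2: 15/4 = 15/4; row 3: 12/4 = 3; row 4: 12/5 = 12/5. Minimum is 12/5 at row 4 (w4 leaves); pivot element 5.
Pivot on row 4; the z-row RHS becomes 0 − (-3)·(12/5) = 36/5.
Next entering variable (most negative z-row entry -42/5): x_2.
Ratio test on column x_2 — row 1: entry -3/5 ≤ 0; row 2: (27/5)/(6/5) = 9/2; row 3: (12/5)/(6/5) = 2; row 4: (12/5)/(1/5) = 12. Minimum is 2 at row 3 (w3 leaves); pivot element 6/5.
After the second pivot the z-row RHS is 36/5 − (-42/5)·2 = 24.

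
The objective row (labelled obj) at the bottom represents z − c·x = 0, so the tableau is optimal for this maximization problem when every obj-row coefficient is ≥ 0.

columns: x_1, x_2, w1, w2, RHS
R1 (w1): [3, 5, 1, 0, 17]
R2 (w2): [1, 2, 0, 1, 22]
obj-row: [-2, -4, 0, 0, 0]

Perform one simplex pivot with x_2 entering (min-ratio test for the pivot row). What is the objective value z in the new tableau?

68/5

Ratio test on column x_2 — row 1: 17/5 = 17/5; row 2: 22/2 = 11. Minimum is 17/5 at row 1 (w1 leaves); pivot element 5.
Pivot on row 1; the obj-row RHS becomes 0 − (-4)·(17/5) = 68/5.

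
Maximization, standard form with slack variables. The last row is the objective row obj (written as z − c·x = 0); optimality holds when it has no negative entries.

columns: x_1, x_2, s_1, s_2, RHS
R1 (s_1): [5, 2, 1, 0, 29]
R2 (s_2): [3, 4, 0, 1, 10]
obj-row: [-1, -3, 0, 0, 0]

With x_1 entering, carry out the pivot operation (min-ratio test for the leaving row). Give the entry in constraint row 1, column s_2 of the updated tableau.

Ratio test on column x_1 — row 1: 29/5 = 29/5; row 2: 10/3 = 10/3. Minimum is 10/3 at row 2 (s_2 leaves); pivot element 3.
Divide row 2 by 3; eliminate column x_1 from the other rows.
Row 1 update in column s_2: 0 − 5·(1/3) = -5/3.

-5/3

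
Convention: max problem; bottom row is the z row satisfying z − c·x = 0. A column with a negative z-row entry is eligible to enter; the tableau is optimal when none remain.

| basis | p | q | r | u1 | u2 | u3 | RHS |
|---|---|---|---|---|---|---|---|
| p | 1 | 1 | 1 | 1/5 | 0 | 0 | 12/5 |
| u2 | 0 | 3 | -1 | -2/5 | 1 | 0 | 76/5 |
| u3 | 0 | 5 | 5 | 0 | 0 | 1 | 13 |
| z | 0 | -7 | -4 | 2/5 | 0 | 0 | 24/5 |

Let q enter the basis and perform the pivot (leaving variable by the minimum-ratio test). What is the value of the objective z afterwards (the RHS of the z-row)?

Ratio test on column q — row 1: (12/5)/1 = 12/5; row 2: (76/5)/3 = 76/15; row 3: 13/5 = 13/5. Minimum is 12/5 at row 1 (p leaves); pivot element 1.
Pivot on row 1; the z-row RHS becomes 24/5 − (-7)·(12/5) = 108/5.

108/5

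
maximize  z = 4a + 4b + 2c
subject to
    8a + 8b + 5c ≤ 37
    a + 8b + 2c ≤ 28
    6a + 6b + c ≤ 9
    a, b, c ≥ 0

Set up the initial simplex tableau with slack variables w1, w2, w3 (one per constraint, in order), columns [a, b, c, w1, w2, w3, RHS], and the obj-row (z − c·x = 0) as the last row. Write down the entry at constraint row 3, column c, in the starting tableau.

1

Constraint 3 has coefficient 1 on c.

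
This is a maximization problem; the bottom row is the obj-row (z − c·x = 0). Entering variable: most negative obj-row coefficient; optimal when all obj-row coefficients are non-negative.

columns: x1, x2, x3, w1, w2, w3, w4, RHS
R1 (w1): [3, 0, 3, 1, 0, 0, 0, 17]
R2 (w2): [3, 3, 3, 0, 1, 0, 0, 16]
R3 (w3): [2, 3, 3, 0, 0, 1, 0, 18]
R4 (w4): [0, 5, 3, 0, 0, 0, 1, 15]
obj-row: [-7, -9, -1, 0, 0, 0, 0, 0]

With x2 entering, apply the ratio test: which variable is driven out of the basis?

w4

Column x2 entries and ratios — w1: 0 ≤ 0, skip; w2: 16/3 = 16/3; w3: 18/3 = 6; w4: 15/5 = 3.
Smallest ratio is 3 in the row of w4, so w4 leaves.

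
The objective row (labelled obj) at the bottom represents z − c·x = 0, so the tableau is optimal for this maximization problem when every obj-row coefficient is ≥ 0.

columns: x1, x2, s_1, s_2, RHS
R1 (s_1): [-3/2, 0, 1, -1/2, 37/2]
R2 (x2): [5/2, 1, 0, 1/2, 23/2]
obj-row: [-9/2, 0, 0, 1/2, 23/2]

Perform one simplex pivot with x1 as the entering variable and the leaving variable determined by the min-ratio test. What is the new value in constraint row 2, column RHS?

23/5

Ratio test on column x1 — row 1: entry -3/2 ≤ 0; row 2: (23/2)/(5/2) = 23/5. Minimum is 23/5 at row 2 (x2 leaves); pivot element 5/2.
Divide row 2 by 5/2; eliminate column x1 from the other rows.
In the new row 2, the RHS entry is the old entry divided by the pivot: (23/2)/(5/2) = 23/5.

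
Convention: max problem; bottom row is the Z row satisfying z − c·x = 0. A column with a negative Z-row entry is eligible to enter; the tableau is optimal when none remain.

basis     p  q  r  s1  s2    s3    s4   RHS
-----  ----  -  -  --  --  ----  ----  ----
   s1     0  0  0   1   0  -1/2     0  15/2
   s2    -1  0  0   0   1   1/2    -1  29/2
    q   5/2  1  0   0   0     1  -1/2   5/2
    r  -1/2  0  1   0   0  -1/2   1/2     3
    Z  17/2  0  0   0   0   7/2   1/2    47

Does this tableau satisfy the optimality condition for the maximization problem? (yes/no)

yes

Every Z-row coefficient is ≥ 0, so the tableau is optimal.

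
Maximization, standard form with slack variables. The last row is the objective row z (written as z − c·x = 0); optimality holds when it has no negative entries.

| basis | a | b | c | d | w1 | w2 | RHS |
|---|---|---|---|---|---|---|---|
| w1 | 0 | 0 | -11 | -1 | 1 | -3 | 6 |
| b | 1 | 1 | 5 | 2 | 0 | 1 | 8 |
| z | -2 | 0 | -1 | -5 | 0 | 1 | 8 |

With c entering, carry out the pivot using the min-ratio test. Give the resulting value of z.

Ratio test on column c — row 1: entry -11 ≤ 0; row 2: 8/5 = 8/5. Minimum is 8/5 at row 2 (b leaves); pivot element 5.
Pivot on row 2; the z-row RHS becomes 8 − (-1)·(8/5) = 48/5.

48/5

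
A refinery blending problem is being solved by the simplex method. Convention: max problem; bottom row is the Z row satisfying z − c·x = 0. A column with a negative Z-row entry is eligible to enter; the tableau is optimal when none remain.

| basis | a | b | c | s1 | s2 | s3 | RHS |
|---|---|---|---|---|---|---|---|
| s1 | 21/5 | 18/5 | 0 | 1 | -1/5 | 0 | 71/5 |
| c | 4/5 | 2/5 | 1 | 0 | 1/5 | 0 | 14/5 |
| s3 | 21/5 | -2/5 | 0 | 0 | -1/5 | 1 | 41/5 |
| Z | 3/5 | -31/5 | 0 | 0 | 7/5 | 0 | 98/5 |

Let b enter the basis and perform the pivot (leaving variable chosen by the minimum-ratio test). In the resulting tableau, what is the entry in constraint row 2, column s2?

Ratio test on column b — row 1: (71/5)/(18/5) = 71/18; row 2: (14/5)/(2/5) = 7; row 3: entry -2/5 ≤ 0. Minimum is 71/18 at row 1 (s1 leaves); pivot element 18/5.
Divide row 1 by 18/5; eliminate column b from the other rows.
Row 2 update in column s2: 1/5 − (2/5)·(-1/18) = 2/9.

2/9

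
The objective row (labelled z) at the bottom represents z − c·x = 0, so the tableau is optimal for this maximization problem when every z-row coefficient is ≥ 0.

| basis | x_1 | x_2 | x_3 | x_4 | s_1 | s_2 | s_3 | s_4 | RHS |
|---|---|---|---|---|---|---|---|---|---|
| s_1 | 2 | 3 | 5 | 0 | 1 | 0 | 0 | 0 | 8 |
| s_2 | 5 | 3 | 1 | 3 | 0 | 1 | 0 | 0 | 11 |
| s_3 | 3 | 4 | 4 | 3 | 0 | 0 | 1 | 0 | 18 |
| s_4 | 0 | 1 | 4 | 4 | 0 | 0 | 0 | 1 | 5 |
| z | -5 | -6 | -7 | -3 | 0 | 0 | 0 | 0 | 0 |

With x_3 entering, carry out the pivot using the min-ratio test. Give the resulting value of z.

Ratio test on column x_3 — row 1: 8/5 = 8/5; row 2: 11/1 = 11; row 3: 18/4 = 9/2; row 4: 5/4 = 5/4. Minimum is 5/4 at row 4 (s_4 leaves); pivot element 4.
Pivot on row 4; the z-row RHS becomes 0 − (-7)·(5/4) = 35/4.

35/4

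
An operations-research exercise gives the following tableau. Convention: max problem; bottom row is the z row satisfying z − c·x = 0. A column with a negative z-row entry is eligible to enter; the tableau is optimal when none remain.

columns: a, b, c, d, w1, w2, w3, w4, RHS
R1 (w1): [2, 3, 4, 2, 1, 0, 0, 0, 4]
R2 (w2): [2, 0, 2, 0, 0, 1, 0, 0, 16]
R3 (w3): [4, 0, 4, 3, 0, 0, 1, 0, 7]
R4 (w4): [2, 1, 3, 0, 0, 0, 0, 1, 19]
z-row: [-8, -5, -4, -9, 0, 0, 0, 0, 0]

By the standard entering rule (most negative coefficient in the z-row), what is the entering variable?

d

Negative z-row entries: a: -8, b: -5, c: -4, d: -9.
The most negative is -9 in column d, so d enters.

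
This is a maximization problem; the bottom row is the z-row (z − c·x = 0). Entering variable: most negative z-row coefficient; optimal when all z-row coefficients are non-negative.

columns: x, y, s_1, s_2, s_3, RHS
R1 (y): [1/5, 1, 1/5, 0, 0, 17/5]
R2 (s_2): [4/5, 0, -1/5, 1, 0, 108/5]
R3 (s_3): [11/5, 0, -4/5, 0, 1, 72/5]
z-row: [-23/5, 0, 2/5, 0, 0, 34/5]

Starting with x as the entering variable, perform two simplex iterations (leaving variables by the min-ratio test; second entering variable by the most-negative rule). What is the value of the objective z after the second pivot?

Ratio test on column x — row 1: (17/5)/(1/5) = 17; row 2: (108/5)/(4/5) = 27; row 3: (72/5)/(11/5) = 72/11. Minimum is 72/11 at row 3 (s_3 leaves); pivot element 11/5.
Pivot on row 3; the z-row RHS becomes 34/5 − (-23/5)·(72/11) = 406/11.
Next entering variable (most negative z-row entry -14/11): s_1.
Ratio test on column s_1 — row 1: (23/11)/(3/11) = 23/3; row 2: (180/11)/(1/11) = 180; row 3: entry -4/11 ≤ 0. Minimum is 23/3 at row 1 (y leaves); pivot element 3/11.
After the second pivot the z-row RHS is 406/11 − (-14/11)·(23/3) = 140/3.

140/3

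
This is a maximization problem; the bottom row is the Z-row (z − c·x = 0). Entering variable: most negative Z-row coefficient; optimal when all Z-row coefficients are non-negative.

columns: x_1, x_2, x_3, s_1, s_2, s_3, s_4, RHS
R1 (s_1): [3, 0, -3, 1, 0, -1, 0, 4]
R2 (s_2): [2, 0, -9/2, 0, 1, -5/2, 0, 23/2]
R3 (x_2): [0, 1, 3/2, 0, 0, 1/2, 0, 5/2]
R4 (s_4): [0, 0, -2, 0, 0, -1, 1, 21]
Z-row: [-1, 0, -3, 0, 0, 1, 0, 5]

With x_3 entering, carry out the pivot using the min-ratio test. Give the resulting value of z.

10

Ratio test on column x_3 — row 1: entry -3 ≤ 0; row 2: entry -9/2 ≤ 0; row 3: (5/2)/(3/2) = 5/3; row 4: entry -2 ≤ 0. Minimum is 5/3 at row 3 (x_2 leaves); pivot element 3/2.
Pivot on row 3; the Z-row RHS becomes 5 − (-3)·(5/3) = 10.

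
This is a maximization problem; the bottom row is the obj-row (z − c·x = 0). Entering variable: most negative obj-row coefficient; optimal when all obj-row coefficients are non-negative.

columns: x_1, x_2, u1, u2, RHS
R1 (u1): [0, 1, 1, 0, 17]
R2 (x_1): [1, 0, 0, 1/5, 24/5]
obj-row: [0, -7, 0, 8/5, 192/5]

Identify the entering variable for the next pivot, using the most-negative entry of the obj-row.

Negative obj-row entries: x_2: -7.
The most negative is -7 in column x_2, so x_2 enters.

x_2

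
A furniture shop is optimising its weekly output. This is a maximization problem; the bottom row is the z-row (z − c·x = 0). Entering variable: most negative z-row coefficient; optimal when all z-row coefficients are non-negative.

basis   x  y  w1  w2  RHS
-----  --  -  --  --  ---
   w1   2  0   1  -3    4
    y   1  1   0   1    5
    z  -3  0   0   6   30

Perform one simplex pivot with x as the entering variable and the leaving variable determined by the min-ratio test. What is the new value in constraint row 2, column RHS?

3

Ratio test on column x — row 1: 4/2 = 2; row 2: 5/1 = 5. Minimum is 2 at row 1 (w1 leaves); pivot element 2.
Divide row 1 by 2; eliminate column x from the other rows.
Row 2 update in column RHS: 5 − 1·2 = 3.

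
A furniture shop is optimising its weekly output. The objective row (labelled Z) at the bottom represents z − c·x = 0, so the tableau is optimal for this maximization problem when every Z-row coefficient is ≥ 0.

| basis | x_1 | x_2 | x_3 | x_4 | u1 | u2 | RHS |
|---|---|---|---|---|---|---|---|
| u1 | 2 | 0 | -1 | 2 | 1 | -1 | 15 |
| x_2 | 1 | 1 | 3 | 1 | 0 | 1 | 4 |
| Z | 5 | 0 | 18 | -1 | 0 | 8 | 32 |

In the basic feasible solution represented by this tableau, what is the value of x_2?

x_2 is basic (row 2); its value is the RHS of that row, 4.

4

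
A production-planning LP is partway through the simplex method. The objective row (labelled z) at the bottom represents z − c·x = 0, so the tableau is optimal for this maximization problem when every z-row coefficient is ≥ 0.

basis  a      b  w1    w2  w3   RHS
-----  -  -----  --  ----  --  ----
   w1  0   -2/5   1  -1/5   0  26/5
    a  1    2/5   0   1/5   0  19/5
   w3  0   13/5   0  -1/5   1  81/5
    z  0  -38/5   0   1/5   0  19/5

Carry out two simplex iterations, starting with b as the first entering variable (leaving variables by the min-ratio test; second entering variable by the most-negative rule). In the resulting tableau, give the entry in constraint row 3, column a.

Ratio test on column b — row 1: entry -2/5 ≤ 0; row 2: (19/5)/(2/5) = 19/2; row 3: (81/5)/(13/5) = 81/13. Minimum is 81/13 at row 3 (w3 leaves); pivot element 13/5.
Divide row 3 by 13/5; eliminate column b from the other rows.
Second iteration: most negative z-row entry is -5/13 in column w2, so w2 enters.
Ratio test on column w2 — row 1: entry -3/13 ≤ 0; row 2: (17/13)/(3/13) = 17/3; row 3: entry -1/13 ≤ 0. Minimum is 17/3 at row 2 (a leaves); pivot element 3/13.
Divide row 2 by 3/13; eliminate column w2 from the other rows.
After both pivots, the entry at constraint row 3, column a is 1/3.

1/3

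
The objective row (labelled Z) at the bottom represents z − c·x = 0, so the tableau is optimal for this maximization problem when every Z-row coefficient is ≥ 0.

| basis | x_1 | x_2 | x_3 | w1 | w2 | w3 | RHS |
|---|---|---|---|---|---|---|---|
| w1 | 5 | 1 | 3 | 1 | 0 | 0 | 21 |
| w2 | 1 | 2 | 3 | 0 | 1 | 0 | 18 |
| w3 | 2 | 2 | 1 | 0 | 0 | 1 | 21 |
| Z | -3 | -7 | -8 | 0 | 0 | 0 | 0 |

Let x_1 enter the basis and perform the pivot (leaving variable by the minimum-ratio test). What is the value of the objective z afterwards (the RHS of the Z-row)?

63/5

Ratio test on column x_1 — row 1: 21/5 = 21/5; row 2: 18/1 = 18; row 3: 21/2 = 21/2. Minimum is 21/5 at row 1 (w1 leaves); pivot element 5.
Pivot on row 1; the Z-row RHS becomes 0 − (-3)·(21/5) = 63/5.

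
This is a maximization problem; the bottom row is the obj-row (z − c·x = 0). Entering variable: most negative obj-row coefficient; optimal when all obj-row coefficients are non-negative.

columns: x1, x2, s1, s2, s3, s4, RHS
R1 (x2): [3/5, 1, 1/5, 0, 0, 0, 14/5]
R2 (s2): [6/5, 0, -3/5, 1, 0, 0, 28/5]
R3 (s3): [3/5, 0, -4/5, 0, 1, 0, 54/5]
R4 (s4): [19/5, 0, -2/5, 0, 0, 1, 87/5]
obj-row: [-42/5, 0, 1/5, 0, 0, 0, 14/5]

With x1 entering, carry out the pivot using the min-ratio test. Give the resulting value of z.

Ratio test on column x1 — row 1: (14/5)/(3/5) = 14/3; row 2: (28/5)/(6/5) = 14/3; row 3: (54/5)/(3/5) = 18; row 4: (87/5)/(19/5) = 87/19. Minimum is 87/19 at row 4 (s4 leaves); pivot element 19/5.
Pivot on row 4; the obj-row RHS becomes 14/5 − (-42/5)·(87/19) = 784/19.

784/19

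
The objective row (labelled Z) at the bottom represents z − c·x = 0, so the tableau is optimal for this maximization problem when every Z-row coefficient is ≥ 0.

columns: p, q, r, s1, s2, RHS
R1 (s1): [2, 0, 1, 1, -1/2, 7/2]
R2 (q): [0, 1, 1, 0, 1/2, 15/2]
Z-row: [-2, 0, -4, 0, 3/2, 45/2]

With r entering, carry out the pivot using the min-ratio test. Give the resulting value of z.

Ratio test on column r — row 1: (7/2)/1 = 7/2; row 2: (15/2)/1 = 15/2. Minimum is 7/2 at row 1 (s1 leaves); pivot element 1.
Pivot on row 1; the Z-row RHS becomes 45/2 − (-4)·(7/2) = 73/2.

73/2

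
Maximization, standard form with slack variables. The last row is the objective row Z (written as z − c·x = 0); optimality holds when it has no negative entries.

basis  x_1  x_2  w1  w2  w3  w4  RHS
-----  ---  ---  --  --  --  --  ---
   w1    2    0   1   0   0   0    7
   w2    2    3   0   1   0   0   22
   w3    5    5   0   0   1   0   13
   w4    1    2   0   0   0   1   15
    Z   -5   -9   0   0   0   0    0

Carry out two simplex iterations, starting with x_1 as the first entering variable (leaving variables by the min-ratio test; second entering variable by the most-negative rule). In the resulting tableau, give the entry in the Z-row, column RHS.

117/5

Ratio test on column x_1 — row 1: 7/2 = 7/2; row 2: 22/2 = 11; row 3: 13/5 = 13/5; row 4: 15/1 = 15. Minimum is 13/5 at row 3 (w3 leaves); pivot element 5.
Divide row 3 by 5; eliminate column x_1 from the other rows.
Second iteration: most negative Z-row entry is -4 in column x_2, so x_2 enters.
Ratio test on column x_2 — row 1: entry -2 ≤ 0; row 2: (84/5)/1 = 84/5; row 3: (13/5)/1 = 13/5; row 4: (62/5)/1 = 62/5. Minimum is 13/5 at row 3 (x_1 leaves); pivot element 1.
Divide row 3 by 1; eliminate column x_2 from the other rows.
After both pivots, the entry at the Z-row, column RHS is 117/5.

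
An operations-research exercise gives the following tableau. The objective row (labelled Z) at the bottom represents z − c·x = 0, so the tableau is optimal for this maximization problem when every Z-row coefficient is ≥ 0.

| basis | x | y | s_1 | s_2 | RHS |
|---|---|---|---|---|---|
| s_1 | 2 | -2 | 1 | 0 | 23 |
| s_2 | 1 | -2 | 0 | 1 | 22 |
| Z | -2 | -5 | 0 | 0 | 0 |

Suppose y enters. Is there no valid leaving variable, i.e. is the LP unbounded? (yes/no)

Every constraint-row entry in column y is ≤ 0, so increasing y is unbounded.

yes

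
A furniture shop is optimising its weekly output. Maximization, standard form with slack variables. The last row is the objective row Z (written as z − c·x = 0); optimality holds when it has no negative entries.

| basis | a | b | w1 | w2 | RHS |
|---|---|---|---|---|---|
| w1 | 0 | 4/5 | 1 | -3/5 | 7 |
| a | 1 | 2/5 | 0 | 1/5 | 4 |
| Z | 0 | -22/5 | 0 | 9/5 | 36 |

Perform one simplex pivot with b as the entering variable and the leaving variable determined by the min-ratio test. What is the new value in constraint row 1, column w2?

Ratio test on column b — row 1: 7/(4/5) = 35/4; row 2: 4/(2/5) = 10. Minimum is 35/4 at row 1 (w1 leaves); pivot element 4/5.
Divide row 1 by 4/5; eliminate column b from the other rows.
In the new row 1, the w2 entry is the old entry divided by the pivot: (-3/5)/(4/5) = -3/4.

-3/4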